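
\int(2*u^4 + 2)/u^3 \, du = (u^4 - 1)/u^2 + C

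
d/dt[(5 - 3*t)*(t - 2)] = 11 - 6*t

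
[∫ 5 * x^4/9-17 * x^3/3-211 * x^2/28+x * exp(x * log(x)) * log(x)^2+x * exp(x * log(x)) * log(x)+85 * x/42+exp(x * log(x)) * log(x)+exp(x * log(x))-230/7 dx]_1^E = (-5*E + exp(2)/3 + 3)*(5*E/7 + 3*exp(2)/4 + exp(3)/3 + 7) + 3695/252 + exp(1 + E)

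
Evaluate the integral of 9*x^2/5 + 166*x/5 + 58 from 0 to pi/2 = -36 + pi*(pi/10 + 5) + (3*pi/2 + 6)*(pi^2/20 + 6 + 5*pi/2)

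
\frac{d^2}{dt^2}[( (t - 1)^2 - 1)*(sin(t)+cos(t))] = -t^2*sin(t) - t^2*cos(t) - 2*t*sin(t) + 6*t*cos(t) + 6*sin(t) - 2*cos(t)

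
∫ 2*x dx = x^2 + C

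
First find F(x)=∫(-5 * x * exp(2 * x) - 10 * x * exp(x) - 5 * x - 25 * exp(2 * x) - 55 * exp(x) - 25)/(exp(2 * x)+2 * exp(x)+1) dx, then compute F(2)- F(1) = -65/2 - 5*exp(2)/(1 + exp(2)) + 5*E/(1 + E)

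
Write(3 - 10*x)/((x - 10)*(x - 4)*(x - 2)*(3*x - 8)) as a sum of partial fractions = -639/(176*(3*x - 8)) + 17/(32*(x - 2)) + 37/(48*(x - 4)) - 97/(1056*(x - 10))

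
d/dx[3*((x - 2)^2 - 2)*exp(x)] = 3*x^2*exp(x) - 6*x*exp(x) - 6*exp(x)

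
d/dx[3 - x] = -1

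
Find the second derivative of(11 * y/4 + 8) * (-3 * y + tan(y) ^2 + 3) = 33*y*tan(y)^4/2 + 22*y*tan(y)^2 + 11*y/2 + 48*tan(y)^4 + 11*tan(y)^3 + 64*tan(y)^2 + 11*tan(y) - 1/2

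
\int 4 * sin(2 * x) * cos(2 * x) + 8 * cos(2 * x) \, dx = (sin(2*x) + 2)^2 + C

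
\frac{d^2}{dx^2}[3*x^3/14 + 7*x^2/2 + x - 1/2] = 9*x/7 + 7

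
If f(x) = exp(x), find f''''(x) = exp(x)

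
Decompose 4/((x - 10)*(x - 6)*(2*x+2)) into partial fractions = 2/(77*(x + 1)) - 1/(14*(x - 6)) + 1/(22*(x - 10))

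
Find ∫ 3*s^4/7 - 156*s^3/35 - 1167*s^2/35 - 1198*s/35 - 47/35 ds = 3*s^5/35 - 39*s^4/35 - 389*s^3/35 - 599*s^2/35 - 47*s/35 + C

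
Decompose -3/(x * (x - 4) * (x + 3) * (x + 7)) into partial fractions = 3/(308*(x + 7)) - 1/(28*(x + 3)) - 3/(308*(x - 4)) + 1/(28*x)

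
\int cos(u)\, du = sin(u) + C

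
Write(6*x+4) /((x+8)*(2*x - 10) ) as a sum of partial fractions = 22/(13*(x + 8)) + 17/(13*(x - 5))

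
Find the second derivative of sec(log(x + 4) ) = (-sqrt(2)*sin(log(x + 4))*cos(log(x + 4) + pi/4) + 1)/((x^2 + 8*x + 16)*cos(log(x + 4))^3)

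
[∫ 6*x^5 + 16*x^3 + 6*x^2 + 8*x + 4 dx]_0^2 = 168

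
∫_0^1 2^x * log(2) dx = 1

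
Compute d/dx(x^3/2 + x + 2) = 3*x^2/2 + 1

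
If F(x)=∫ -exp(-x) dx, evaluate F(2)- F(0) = -1 + exp(-2)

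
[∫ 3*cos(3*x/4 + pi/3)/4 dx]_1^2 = -sin(3/4 + pi/3) + sin(pi/3 + 3/2)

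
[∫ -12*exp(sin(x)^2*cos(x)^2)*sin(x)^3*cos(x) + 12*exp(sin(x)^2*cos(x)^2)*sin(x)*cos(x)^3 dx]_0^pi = 0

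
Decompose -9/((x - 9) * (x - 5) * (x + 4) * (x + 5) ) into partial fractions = 9/(140*(x + 5)) - 1/(13*(x + 4)) + 1/(40*(x - 5)) - 9/(728*(x - 9))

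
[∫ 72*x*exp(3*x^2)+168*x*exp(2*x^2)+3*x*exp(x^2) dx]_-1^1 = 0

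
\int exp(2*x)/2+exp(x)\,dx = (exp(x) + 2)^2/4 + C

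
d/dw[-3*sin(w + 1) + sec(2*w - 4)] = -3*cos(w + 1) + 2*tan(2*w - 4)*sec(2*w - 4)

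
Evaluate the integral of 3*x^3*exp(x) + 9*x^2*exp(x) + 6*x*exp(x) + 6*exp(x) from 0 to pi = 3*(2*pi + pi^3)*exp(pi)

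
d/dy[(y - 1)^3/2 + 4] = 3*y^2/2 - 3*y + 3/2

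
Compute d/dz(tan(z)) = cos(z)^(-2)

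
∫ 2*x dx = x^2 + C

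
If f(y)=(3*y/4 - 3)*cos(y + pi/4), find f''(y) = -3*y*cos(y + pi/4)/4 - 3*sin(y + pi/4)/2 + 3*cos(y + pi/4)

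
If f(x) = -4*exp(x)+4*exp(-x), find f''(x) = (4 - 4*exp(2*x))*exp(-x)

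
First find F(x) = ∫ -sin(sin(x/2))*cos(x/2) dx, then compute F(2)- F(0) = -2 + 2*cos(sin(1))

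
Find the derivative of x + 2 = 1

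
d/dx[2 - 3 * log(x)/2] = -3/(2*x)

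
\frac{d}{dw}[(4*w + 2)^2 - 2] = 32*w + 16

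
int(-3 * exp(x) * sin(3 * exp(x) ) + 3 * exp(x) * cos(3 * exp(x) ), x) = sqrt(2)*sin(3*exp(x) + pi/4) + C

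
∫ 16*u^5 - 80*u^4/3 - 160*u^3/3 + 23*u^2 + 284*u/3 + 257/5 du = 8*u^6/3 - 16*u^5/3 - 40*u^4/3 + 23*u^3/3 + 142*u^2/3 + 257*u/5 + C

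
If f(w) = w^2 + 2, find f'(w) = 2*w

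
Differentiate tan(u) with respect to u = cos(u)^(-2)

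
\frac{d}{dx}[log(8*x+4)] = 2/(2*x + 1)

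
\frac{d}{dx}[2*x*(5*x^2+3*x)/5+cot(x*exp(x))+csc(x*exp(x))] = 6*x^2 - x*exp(x)*cos(x*exp(x))/sin(x*exp(x))^2 - x*exp(x)/sin(x*exp(x))^2 + 12*x/5 - exp(x)*cos(x*exp(x))/sin(x*exp(x))^2 - exp(x)/sin(x*exp(x))^2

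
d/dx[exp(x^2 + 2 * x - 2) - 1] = 2*x*exp(x^2 + 2*x - 2) + 2*exp(x^2 + 2*x - 2)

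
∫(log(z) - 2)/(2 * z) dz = (log(z) - 2)^2/4 + C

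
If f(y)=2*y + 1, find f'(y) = 2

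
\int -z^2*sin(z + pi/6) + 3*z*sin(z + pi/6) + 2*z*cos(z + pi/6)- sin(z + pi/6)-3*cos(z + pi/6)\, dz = (z^2 - 3*z + 1)*cos(z + pi/6) + C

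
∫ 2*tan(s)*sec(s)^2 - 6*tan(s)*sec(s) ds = (sec(s) - 3)^2 + C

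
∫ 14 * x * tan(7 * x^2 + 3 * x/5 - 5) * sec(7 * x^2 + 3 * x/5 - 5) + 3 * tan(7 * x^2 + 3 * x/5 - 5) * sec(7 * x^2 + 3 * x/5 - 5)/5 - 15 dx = -15*x + sec(7*x^2 + 3*x/5 - 5) + C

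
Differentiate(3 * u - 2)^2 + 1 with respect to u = 18*u - 12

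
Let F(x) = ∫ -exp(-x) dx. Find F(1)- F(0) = -1 + exp(-1)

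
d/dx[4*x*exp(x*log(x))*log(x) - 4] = 4*x*exp(x*log(x))*log(x)^2 + 4*x*exp(x*log(x))*log(x) + 4*exp(x*log(x))*log(x) + 4*exp(x*log(x))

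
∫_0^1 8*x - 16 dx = -12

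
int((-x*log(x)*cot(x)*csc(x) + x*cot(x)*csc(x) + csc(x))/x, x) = (log(x) - 1)*csc(x) + C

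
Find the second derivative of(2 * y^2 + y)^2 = 48*y^2 + 24*y + 2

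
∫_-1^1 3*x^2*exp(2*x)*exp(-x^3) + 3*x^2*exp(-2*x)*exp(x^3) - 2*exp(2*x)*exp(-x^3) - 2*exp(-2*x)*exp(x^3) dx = -2*E + 2*exp(-1)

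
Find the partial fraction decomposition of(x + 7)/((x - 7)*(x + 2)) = -5/(9*(x + 2)) + 14/(9*(x - 7))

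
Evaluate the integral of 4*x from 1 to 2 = 6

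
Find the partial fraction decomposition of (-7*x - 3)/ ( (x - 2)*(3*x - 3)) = 10/(3*(x - 1)) - 17/(3*(x - 2))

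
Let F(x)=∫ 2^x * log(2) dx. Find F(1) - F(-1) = 3/2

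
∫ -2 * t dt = -t^2 + C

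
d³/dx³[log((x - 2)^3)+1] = 6/(x^3 - 6*x^2 + 12*x - 8)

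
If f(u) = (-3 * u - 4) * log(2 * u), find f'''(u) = (3*u - 8)/u^3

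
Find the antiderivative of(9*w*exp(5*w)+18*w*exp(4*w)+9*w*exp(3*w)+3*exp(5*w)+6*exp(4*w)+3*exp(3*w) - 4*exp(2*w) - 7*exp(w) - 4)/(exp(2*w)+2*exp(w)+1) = ((exp(w) + 1)*(3*w*exp(3*w) - 4*w + 6) + exp(w))/(exp(w) + 1) + C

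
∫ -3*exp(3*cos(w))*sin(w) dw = exp(3*cos(w)) + C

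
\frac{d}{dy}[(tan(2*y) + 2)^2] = 4*(sin(2*y)/cos(2*y) + 2)/cos(2*y)^2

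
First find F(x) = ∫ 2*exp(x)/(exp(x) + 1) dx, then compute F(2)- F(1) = -2*log(1 + E) + 2*log(1 + exp(2))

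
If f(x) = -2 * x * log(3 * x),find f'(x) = -2*log(x) - 2*log(3) - 2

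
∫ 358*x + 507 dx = 179*x^2 + 507*x + C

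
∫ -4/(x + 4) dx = -4*log(x + 4) + C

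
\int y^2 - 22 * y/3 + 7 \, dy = y^3/3 - 11*y^2/3 + 7*y + C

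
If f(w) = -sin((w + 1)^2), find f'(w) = -2*(w + 1)*cos(w^2 + 2*w + 1)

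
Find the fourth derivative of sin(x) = sin(x)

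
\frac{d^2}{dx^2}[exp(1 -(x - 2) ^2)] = (4*x^2 - 16*x + 14)*exp(-x^2 + 4*x - 3)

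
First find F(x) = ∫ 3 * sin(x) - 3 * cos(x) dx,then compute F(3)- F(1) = 3*sqrt(2)*(-sin(pi/4 + 3) + sin(pi/4 + 1))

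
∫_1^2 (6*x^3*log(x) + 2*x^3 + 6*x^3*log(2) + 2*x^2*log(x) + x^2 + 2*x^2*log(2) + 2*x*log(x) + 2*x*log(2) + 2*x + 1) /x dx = 44*log(2)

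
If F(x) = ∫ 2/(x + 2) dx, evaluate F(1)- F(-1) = 2*log(3)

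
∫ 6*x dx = 3*x^2 + C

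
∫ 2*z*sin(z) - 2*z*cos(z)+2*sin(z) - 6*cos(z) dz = -2*sqrt(2)*(z + 2)*sin(z + pi/4) + C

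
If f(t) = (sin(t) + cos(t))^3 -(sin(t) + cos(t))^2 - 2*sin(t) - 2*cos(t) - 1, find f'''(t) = -27*sqrt(2)*sin(3*t + pi/4)/2 + 8*cos(2*t) + sqrt(2)*cos(t + pi/4)/2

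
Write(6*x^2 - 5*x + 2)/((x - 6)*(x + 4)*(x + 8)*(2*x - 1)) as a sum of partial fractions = -8/(1683*(2*x - 1)) - 213/(476*(x + 8)) + 59/(180*(x + 4)) + 47/(385*(x - 6))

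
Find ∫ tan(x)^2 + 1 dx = tan(x) + C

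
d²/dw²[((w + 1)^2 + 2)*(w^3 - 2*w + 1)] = 20*w^3 + 24*w^2 + 6*w - 6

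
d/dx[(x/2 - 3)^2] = x/2 - 3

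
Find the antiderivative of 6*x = 3*x^2 + C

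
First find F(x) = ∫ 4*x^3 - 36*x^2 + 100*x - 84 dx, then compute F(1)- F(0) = -45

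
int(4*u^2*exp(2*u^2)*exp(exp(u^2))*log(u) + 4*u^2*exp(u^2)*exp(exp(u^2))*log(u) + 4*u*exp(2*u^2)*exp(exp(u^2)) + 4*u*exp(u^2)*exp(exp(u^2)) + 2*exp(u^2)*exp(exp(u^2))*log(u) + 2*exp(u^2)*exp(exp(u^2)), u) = 2*(u*log(u) + 1)*exp(u^2 + exp(u^2)) + C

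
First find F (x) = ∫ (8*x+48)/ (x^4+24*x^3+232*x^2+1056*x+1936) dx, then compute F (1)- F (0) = 13/627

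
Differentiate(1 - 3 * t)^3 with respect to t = -81*t^2 + 54*t - 9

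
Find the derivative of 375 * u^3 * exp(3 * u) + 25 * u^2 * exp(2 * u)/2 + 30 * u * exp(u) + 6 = 1125*u^3*exp(3*u) + 1125*u^2*exp(3*u) + 25*u^2*exp(2*u) + 25*u*exp(2*u) + 30*u*exp(u) + 30*exp(u)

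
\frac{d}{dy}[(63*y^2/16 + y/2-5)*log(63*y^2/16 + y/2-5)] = 63*y*log(63*y^2/16 + y/2 - 5)/8 + 63*y/8 + log(63*y^2/16 + y/2 - 5)/2 + 1/2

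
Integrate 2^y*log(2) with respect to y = 2^y + C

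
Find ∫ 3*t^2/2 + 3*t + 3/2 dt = t^3/2 + 3*t^2/2 + 3*t/2 + C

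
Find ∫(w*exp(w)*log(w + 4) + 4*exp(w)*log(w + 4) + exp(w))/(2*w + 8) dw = exp(w)*log(w + 4)/2 + C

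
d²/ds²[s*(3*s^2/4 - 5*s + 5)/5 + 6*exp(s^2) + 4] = 24*s^2*exp(s^2) + 9*s/10 + 12*exp(s^2) - 2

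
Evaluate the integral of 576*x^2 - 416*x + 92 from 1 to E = -72 + 28*E + 5*(-2 + 4*E)^2 + 3*(-2 + 4*E)^3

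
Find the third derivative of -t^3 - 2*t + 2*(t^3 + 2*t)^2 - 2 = 240*t^3 + 192*t - 6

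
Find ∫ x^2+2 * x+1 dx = x^3/3 + x^2 + x + C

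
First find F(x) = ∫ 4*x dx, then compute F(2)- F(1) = 6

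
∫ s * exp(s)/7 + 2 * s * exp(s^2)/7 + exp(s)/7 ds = s*exp(s)/7 + exp(s^2)/7 + C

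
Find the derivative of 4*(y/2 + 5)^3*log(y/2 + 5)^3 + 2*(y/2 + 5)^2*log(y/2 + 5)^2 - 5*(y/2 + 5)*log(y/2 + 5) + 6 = 3*y^2*log(y/2 + 5)^3/2 + 3*y^2*log(y/2 + 5)^2/2 + 30*y*log(y/2 + 5)^3 + 31*y*log(y/2 + 5)^2 + y*log(y/2 + 5) + 150*log(y/2 + 5)^3 + 160*log(y/2 + 5)^2 + 15*log(y/2 + 5)/2 - 5/2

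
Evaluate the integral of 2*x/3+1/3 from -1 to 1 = 2/3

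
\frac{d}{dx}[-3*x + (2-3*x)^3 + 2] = -81*x^2 + 108*x - 39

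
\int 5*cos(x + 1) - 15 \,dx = -15*x + 5*sin(x + 1) + C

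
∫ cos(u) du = sin(u) + C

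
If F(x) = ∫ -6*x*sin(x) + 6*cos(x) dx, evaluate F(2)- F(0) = 12*cos(2)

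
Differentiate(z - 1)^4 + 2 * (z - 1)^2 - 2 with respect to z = 4*z^3 - 12*z^2 + 16*z - 8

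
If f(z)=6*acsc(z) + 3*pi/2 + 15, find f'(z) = -6/(z^2*sqrt(1 - 1/z^2))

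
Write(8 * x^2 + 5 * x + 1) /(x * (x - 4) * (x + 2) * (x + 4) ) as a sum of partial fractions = -109/(64*(x + 4)) + 23/(24*(x + 2)) + 149/(192*(x - 4)) - 1/(32*x)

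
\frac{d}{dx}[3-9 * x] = -9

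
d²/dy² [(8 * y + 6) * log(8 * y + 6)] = 32/(4*y + 3)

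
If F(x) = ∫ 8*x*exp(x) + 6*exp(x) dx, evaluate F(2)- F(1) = -6*E + 14*exp(2)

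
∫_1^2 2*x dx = 3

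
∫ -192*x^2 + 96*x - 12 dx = -64*x^3 + 48*x^2 - 12*x + C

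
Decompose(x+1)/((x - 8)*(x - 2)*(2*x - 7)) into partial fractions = -2/(3*(2*x - 7)) + 1/(6*(x - 2)) + 1/(6*(x - 8))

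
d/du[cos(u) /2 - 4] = -sin(u)/2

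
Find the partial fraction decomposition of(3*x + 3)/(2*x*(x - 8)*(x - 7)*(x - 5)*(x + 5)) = -1/(1300*(x + 5)) + 3/(100*(x - 5)) - 1/(14*(x - 7)) + 9/(208*(x - 8)) - 3/(2800*x)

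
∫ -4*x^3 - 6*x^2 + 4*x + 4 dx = -x^4 - 2*x^3 + 2*x^2 + 4*x + C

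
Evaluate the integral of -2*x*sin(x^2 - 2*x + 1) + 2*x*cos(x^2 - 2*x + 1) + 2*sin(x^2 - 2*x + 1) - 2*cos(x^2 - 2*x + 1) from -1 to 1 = -cos(4) - sin(4) + 1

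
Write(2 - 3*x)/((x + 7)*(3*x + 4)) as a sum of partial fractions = 18/(17*(3*x + 4)) - 23/(17*(x + 7))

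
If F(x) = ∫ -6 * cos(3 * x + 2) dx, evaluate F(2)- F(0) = -2*sin(8) + 2*sin(2)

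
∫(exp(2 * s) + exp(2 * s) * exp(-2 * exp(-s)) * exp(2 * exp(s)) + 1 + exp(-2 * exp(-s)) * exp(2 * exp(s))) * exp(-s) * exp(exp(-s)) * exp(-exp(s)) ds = 2*sinh(2*sinh(s)) + C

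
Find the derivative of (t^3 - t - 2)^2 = 6*t^5 - 8*t^3 - 12*t^2 + 2*t + 4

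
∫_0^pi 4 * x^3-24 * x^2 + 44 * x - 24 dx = -9 + (-1 + (-2 + pi)^2)^2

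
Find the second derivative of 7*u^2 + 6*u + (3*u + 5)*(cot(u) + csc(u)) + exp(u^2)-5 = 4*u^2*exp(u^2) - 3*u/sin(u) + 6*u*cos(u)/sin(u)^3 + 6*u/sin(u)^3 + 2*exp(u^2) + 14 - 5/sin(u) - 6*cos(u)/sin(u)^2 - 6/sin(u)^2 + 10*cos(u)/sin(u)^3 + 10/sin(u)^3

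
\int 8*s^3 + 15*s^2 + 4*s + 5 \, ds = 2*s^4 + 5*s^3 + 2*s^2 + 5*s + C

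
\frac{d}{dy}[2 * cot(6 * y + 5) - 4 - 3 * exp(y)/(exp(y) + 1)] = -3*(4*exp(2*y)/sin(6*y + 5)^2 + exp(y) + 8*exp(y)/sin(6*y + 5)^2 + 4/sin(6*y + 5)^2)/(exp(2*y) + 2*exp(y) + 1)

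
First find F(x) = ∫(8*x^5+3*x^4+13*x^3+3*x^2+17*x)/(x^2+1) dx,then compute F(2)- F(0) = 6*log(5) + 50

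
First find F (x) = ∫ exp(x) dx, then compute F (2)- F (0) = -1 + exp(2)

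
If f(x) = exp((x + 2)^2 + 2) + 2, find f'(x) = 2*x*exp(x^2 + 4*x + 6) + 4*exp(x^2 + 4*x + 6)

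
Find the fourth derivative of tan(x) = 24*tan(x)^5 + 40*tan(x)^3 + 16*tan(x)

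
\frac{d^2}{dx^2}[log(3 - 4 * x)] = -16/(16*x^2 - 24*x + 9)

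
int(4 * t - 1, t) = 2*t^2 - t + C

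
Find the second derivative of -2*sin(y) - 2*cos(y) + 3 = 2*sin(y) + 2*cos(y)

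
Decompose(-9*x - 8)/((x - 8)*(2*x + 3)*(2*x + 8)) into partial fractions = -11/(95*(2*x + 3)) + 7/(30*(x + 4)) - 10/(57*(x - 8))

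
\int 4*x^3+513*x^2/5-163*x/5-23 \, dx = x^4 + 171*x^3/5 - 163*x^2/10 - 23*x + C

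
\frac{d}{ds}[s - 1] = 1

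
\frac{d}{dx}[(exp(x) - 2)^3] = 3*exp(3*x) - 12*exp(2*x) + 12*exp(x)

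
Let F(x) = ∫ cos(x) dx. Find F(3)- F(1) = -sin(1) + sin(3)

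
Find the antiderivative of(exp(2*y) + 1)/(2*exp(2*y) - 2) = log(2*sinh(y))/2 + C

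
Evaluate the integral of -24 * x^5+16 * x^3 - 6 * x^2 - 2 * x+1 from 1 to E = -(-E - 1 + 2*exp(3))^2 - 6*exp(3) + 3 + 3*E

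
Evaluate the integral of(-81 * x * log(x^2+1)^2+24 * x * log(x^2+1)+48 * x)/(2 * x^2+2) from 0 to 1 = -27*log(2)^3/4 + 3*log(2)^2 + 12*log(2)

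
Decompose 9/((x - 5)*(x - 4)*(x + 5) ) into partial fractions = 1/(10*(x + 5)) - 1/(x - 4) + 9/(10*(x - 5))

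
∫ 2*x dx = x^2 + C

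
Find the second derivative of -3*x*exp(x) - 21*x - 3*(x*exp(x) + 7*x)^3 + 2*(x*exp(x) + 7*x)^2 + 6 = -27*x^3*exp(3*x) - 252*x^3*exp(2*x) - 441*x^3*exp(x) - 54*x^2*exp(3*x) - 748*x^2*exp(2*x) - 2618*x^2*exp(x) - 18*x*exp(3*x) - 362*x*exp(2*x) - 2537*x*exp(x) - 6174*x + 4*exp(2*x) + 50*exp(x) + 196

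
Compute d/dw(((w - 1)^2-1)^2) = 4*w^3 - 12*w^2 + 8*w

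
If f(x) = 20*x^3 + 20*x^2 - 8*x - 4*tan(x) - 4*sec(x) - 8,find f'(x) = 60*x^2 + 40*x - 4*tan(x)^2 - 4*tan(x)*sec(x) - 12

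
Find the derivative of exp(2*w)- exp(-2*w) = (2*exp(4*w) + 2)*exp(-2*w)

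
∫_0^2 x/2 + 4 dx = 9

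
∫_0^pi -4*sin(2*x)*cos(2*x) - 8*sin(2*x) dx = 0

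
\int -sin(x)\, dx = cos(x) + C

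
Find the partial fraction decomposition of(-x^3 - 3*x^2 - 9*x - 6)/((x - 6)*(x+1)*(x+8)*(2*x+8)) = -193/(392*(x + 8)) + 23/(120*(x + 4)) - 1/(294*(x + 1)) - 48/(245*(x - 6))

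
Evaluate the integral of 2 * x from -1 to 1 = 0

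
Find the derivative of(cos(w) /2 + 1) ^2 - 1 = -(cos(w)/2 + 1)*sin(w)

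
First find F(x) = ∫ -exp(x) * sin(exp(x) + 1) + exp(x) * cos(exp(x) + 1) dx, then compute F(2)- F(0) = sqrt(2)*(-sin(pi/4 + 2) + sin(pi/4 + 1 + exp(2)))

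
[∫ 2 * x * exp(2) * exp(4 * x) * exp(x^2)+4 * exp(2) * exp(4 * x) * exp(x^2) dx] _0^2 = -exp(2) + exp(14)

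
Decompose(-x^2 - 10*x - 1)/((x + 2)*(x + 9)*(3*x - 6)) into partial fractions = 8/(231*(x + 9)) - 5/(28*(x + 2)) - 25/(132*(x - 2))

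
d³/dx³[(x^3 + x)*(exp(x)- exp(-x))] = (x^3*exp(2*x) + x^3 + 9*x^2*exp(2*x) - 9*x^2 + 19*x*exp(2*x) + 19*x + 9*exp(2*x) - 9)*exp(-x)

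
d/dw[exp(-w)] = -exp(-w)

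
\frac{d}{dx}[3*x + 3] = 3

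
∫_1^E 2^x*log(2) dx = -2 + 2^E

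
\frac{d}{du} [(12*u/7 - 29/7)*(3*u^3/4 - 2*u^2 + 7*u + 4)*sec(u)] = (36*u^4*sin(u)/cos(u) - 183*u^3*sin(u)/cos(u) + 144*u^3 + 568*u^2*sin(u)/cos(u) - 549*u^2 - 620*u*sin(u)/cos(u) + 1136*u - 464*sin(u)/cos(u) - 620)/(28*cos(u))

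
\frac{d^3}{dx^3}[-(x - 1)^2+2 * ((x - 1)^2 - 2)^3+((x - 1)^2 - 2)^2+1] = 240*x^3 - 720*x^2 + 456*x + 24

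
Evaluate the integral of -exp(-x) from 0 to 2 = -1 + exp(-2)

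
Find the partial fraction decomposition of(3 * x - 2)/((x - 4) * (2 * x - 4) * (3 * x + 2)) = -9/(56*(3*x + 2)) - 1/(8*(x - 2)) + 5/(28*(x - 4))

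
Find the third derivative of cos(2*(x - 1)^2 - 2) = 64*x^3*sin(2*x*(x - 2)) - 192*x^2*sin(2*x*(x - 2)) + 192*x*sin(2*x*(x - 2)) - 48*x*cos(2*x^2 - 4*x) - 64*sin(2*x*(x - 2)) + 48*cos(2*x^2 - 4*x)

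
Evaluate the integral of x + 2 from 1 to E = -9/2 + (2 + E)^2/2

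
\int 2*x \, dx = x^2 + C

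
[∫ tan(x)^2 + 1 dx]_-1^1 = 2*tan(1)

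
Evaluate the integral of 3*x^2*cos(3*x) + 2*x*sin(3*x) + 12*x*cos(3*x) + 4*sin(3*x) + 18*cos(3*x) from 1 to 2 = 18*sin(6) - 11*sin(3)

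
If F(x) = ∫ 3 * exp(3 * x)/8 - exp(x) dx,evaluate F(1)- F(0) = -E + 7/8 + exp(3)/8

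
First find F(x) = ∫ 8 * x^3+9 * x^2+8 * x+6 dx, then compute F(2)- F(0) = 84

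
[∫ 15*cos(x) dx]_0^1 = 15*sin(1)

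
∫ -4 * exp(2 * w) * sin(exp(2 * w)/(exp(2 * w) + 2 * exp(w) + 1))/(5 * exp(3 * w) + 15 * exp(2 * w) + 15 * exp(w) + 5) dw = 2*cos(exp(2*w)/(exp(w) + 1)^2)/5 + C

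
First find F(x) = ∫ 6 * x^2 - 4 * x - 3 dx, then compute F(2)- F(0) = 2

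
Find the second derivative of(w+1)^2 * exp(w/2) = w^2*exp(w/2)/4 + 5*w*exp(w/2)/2 + 17*exp(w/2)/4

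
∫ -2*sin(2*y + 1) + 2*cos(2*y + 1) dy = sin(2*y + 1) + cos(2*y + 1) + C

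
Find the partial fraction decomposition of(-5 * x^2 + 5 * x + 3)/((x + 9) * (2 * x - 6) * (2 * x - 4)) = -149/(176*(x + 9)) + 7/(44*(x - 2)) - 9/(16*(x - 3))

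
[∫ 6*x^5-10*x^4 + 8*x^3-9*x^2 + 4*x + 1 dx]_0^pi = 1 + (-1 + pi)^3*(1 + 2*pi + pi^2 + pi^3)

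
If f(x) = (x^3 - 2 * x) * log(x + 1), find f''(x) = (6*x^3*log(x + 1) + 5*x^3 + 12*x^2*log(x + 1) + 6*x^2 + 6*x*log(x + 1) - 2*x - 4)/(x^2 + 2*x + 1)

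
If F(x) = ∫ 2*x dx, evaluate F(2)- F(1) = 3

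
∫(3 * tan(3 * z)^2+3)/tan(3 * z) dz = log(tan(3*z)) + C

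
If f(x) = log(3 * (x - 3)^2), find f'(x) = 2/(x - 3)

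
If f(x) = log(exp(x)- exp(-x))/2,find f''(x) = -2*exp(2*x)/(exp(4*x) - 2*exp(2*x) + 1)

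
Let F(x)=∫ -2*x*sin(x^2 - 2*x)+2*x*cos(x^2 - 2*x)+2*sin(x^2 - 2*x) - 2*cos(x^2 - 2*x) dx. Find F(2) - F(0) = 0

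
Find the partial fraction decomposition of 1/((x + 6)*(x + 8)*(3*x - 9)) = 1/(66*(x + 8)) - 1/(54*(x + 6)) + 1/(297*(x - 3))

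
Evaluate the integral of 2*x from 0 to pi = pi^2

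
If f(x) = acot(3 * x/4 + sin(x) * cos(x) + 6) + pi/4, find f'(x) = (32*sin(x)^2 - 28)/(9*x^2 + 12*x*sin(2*x) + 144*x + 2*(1 - cos(4*x)) + 96*sin(2*x) + 592)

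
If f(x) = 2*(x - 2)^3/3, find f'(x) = 2*x^2 - 8*x + 8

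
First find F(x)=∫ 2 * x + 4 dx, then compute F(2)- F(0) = 12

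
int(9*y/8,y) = 9*y^2/16 + C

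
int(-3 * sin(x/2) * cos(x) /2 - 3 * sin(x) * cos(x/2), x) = 3*cos(x/2)*cos(x) + C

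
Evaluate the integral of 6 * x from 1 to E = -3 + 3*exp(2)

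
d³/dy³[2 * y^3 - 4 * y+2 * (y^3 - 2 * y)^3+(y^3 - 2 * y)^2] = 1008*y^6 - 2520*y^4 + 120*y^3 + 1440*y^2 - 96*y - 84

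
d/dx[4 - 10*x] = -10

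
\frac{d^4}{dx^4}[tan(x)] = 24*tan(x)^5 + 40*tan(x)^3 + 16*tan(x)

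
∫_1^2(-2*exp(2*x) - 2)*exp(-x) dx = -2*exp(2) - 2*exp(-1) + 2*exp(-2) + 2*E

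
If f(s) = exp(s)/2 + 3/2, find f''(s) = exp(s)/2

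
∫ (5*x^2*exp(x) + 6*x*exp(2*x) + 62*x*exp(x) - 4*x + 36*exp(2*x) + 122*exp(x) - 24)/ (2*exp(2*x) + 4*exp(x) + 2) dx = (3*exp(x) - 2)*(x^2 + 12*x + 22)/(2*(exp(x) + 1)) + C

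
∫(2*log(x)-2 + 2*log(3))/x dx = (log(3*x) - 2)*log(3*x) + C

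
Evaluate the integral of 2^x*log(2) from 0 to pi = -1 + 2^pi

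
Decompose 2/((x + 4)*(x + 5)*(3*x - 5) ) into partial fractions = 9/(170*(3*x - 5)) + 1/(10*(x + 5)) - 2/(17*(x + 4))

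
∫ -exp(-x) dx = exp(-x) + C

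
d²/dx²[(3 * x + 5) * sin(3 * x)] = -27*x*sin(3*x) - 45*sin(3*x) + 18*cos(3*x)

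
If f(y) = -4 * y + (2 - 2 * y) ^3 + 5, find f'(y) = -24*y^2 + 48*y - 28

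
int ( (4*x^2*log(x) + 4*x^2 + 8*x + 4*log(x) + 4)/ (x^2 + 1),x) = 4*x*log(x) + 4*log(x^2 + 1) + C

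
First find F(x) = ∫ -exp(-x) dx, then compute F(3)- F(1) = -exp(-1) + exp(-3)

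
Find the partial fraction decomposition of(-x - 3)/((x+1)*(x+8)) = -5/(7*(x + 8)) - 2/(7*(x + 1))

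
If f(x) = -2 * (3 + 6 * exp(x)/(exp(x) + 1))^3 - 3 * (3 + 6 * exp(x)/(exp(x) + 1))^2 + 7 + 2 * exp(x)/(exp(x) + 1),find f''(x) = (3238*exp(4*x) - 4970*exp(3*x) - 3454*exp(2*x) - 430*exp(x))/(exp(5*x) + 5*exp(4*x) + 10*exp(3*x) + 10*exp(2*x) + 5*exp(x) + 1)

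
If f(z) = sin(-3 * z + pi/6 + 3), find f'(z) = -3*cos(-3*z + pi/6 + 3)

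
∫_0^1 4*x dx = 2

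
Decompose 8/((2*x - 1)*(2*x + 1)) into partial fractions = -4/(2*x + 1) + 4/(2*x - 1)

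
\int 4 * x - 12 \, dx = 2*x^2 - 12*x + C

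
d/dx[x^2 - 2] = 2*x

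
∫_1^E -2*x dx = 1 - exp(2)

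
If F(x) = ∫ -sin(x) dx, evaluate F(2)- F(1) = -cos(1) + cos(2)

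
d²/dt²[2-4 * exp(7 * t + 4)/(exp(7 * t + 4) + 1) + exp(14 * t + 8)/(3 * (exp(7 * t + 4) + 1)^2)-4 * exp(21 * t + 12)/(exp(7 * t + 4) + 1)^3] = (-588*exp(7*t + 4) - 392*exp(14*t + 8) - 4606*exp(21*t + 12) + 2254*exp(28*t + 16))/(3*exp(20)*exp(35*t) + 15*exp(16)*exp(28*t) + 30*exp(12)*exp(21*t) + 30*exp(8)*exp(14*t) + 15*exp(4)*exp(7*t) + 3)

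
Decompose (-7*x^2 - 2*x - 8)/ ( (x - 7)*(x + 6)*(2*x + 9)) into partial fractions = 563/(69*(2*x + 9)) - 248/(39*(x + 6)) - 365/(299*(x - 7))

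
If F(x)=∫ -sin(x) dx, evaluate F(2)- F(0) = -1 + cos(2)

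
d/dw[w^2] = 2*w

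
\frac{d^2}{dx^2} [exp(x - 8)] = exp(x - 8)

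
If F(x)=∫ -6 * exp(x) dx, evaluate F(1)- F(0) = 6 - 6*E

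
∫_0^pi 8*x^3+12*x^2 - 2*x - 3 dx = -2 + pi + pi^2 + 2*(-1 + pi + pi^2)^2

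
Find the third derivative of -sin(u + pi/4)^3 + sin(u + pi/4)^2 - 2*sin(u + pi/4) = 21*sin(u + pi/4)^2*cos(u + pi/4) - 4*cos(2*u) - 6*cos(u + pi/4)^3 + 2*cos(u + pi/4)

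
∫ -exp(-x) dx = exp(-x) + C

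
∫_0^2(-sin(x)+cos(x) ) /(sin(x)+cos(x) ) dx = log(cos(2) + sin(2))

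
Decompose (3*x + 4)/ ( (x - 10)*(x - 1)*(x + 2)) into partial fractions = -1/(18*(x + 2)) - 7/(27*(x - 1)) + 17/(54*(x - 10))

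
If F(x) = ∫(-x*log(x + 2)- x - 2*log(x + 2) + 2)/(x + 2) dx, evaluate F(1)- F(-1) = log(3)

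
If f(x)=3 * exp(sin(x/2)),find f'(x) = 3*exp(sin(x/2))*cos(x/2)/2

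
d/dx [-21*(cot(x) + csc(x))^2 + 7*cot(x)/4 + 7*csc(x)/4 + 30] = 7*(-cos(x)/4 - 1/4 + 6*cos(x)^2/sin(x) + 12*cos(x)/sin(x) + 6/sin(x))/sin(x)^2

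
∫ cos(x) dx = sin(x) + C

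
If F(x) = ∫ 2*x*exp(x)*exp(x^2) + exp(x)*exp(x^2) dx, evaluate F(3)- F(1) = -exp(2) + exp(12)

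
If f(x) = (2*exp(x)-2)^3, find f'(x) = 24*exp(3*x) - 48*exp(2*x) + 24*exp(x)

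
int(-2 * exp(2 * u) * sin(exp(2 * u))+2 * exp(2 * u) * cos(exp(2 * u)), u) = sqrt(2)*sin(exp(2*u) + pi/4) + C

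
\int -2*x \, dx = -x^2 + C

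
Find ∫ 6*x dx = 3*x^2 + C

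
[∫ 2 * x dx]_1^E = -1 + exp(2)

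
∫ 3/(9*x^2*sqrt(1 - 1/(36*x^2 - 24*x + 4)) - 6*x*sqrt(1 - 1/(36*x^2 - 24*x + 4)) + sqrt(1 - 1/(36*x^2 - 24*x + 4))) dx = -2*acsc(6*x - 2) + C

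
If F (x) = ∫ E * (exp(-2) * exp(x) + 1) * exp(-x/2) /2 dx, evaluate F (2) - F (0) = E - exp(-1)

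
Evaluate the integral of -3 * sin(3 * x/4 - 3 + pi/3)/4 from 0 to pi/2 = -sin(pi/6 + 3) - cos(7*pi/24 + 3)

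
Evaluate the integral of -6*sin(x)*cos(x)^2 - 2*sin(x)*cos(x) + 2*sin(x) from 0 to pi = 0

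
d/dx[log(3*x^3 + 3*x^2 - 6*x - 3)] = (3*x^2 + 2*x - 2)/(x^3 + x^2 - 2*x - 1)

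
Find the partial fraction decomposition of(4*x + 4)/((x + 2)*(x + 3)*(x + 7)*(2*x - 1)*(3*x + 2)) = -27/(931*(3*x + 2)) + 32/(1225*(2*x - 1)) - 2/(475*(x + 7)) + 2/(49*(x + 3)) - 1/(25*(x + 2))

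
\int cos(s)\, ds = sin(s) + C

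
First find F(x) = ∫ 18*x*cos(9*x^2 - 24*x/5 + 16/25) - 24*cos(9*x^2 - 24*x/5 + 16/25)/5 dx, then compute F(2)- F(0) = -sin(16/25) + sin(676/25)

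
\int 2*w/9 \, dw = w^2/9 + C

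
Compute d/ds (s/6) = 1/6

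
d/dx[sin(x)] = cos(x)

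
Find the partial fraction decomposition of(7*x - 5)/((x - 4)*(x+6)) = 47/(10*(x + 6)) + 23/(10*(x - 4))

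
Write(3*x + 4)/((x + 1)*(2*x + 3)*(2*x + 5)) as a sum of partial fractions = -7/(6*(2*x + 5)) + 1/(2*(2*x + 3)) + 1/(3*(x + 1))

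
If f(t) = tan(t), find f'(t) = cos(t)^(-2)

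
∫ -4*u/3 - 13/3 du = -2*u^2/3 - 13*u/3 + C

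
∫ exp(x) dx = exp(x) + C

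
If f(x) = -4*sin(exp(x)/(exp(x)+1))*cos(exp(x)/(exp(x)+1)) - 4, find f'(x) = -4*exp(x)*cos(2*exp(x)/(exp(x) + 1))/(exp(2*x) + 2*exp(x) + 1)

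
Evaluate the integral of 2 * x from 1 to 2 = 3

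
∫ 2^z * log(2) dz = 2^z + C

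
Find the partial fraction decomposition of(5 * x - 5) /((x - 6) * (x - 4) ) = -15/(2*(x - 4)) + 25/(2*(x - 6))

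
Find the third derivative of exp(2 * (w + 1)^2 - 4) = 64*w^3*exp(2*w^2 + 4*w - 2) + 192*w^2*exp(2*w^2 + 4*w - 2) + 240*w*exp(2*w^2 + 4*w - 2) + 112*exp(2*w^2 + 4*w - 2)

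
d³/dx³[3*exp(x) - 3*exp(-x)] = (3*exp(2*x) + 3)*exp(-x)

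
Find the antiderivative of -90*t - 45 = -45*t^2 - 45*t + C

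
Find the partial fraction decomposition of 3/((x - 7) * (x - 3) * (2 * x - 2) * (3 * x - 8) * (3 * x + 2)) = 81/(25300*(3*x + 2)) + 81/(1300*(3*x - 8)) - 1/(200*(x - 1)) - 3/(176*(x - 3)) + 1/(4784*(x - 7))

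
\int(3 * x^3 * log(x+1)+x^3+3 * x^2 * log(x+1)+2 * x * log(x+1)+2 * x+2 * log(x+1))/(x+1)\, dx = x*(x^2 + 2)*log(x + 1) + C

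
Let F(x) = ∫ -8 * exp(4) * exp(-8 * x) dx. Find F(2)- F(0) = -exp(4) + exp(-12)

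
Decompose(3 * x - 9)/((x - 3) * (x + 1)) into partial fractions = 3/(x + 1)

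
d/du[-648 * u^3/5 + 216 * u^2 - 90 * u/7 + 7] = -1944*u^2/5 + 432*u - 90/7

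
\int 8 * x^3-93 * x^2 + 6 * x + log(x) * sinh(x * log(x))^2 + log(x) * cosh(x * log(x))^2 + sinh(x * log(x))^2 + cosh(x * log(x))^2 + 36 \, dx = (2*x - 1)*(x^3 - 15*x^2 - 6*x + 15) + sinh(2*x*log(x))/2 + C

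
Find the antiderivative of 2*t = t^2 + C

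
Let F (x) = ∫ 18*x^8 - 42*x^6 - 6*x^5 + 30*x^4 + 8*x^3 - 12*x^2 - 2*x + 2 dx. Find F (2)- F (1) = 384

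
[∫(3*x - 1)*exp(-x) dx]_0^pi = (-3*pi - 2)*exp(-pi) + 2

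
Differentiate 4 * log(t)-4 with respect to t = 4/t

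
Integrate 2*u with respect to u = u^2 + C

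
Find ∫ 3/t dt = 3*log(t) + C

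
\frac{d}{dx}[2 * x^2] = 4*x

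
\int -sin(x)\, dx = cos(x) + C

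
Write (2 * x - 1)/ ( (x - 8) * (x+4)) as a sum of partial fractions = 3/(4*(x + 4)) + 5/(4*(x - 8))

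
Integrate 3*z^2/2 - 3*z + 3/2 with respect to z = z^3/2 - 3*z^2/2 + 3*z/2 + C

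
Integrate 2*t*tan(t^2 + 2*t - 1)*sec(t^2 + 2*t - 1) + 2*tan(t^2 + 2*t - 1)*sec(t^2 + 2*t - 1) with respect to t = sec((t + 1)^2 - 2) + C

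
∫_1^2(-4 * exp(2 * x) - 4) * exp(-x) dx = -4*exp(2) - 4*exp(-1) + 4*exp(-2) + 4*E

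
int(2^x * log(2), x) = 2^x + C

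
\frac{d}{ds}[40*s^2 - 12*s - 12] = 80*s - 12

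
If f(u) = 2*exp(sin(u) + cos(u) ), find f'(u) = 2*sqrt(2)*exp(sin(u))*exp(cos(u))*cos(u + pi/4)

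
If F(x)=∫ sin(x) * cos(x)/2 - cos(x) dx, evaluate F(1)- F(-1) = -2*sin(1)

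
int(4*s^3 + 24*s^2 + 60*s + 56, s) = s^4 + 8*s^3 + 30*s^2 + 56*s + C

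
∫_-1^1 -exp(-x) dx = -E + exp(-1)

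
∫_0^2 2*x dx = 4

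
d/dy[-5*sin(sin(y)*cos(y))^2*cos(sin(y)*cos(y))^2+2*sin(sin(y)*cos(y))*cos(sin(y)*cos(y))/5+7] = 5*sin(2*y - 2*sin(2*y))/4 - 5*sin(2*y + 2*sin(2*y))/4 + cos(2*y - sin(2*y))/5 + cos(2*y + sin(2*y))/5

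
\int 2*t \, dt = t^2 + C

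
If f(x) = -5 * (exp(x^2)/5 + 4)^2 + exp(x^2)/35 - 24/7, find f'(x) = -4*x*exp(2*x^2)/5 - 558*x*exp(x^2)/35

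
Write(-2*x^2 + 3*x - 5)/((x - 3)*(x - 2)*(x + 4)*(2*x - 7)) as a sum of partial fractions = -152/(45*(2*x - 7)) + 7/(90*(x + 4)) - 7/(18*(x - 2)) + 2/(x - 3)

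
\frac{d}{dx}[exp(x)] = exp(x)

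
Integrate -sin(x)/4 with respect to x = cos(x)/4 + C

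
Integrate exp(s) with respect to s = exp(s) + C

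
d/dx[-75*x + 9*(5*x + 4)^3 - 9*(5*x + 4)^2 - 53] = 3375*x^2 + 4950*x + 1725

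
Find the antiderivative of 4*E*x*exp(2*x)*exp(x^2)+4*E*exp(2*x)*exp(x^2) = 2*exp((x + 1)^2) + C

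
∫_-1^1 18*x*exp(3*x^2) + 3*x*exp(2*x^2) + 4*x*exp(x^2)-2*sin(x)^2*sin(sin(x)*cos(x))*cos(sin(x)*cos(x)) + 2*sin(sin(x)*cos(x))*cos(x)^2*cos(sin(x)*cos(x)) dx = 0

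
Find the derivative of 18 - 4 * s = -4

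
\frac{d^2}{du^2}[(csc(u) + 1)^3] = 3*(-1 - 4/sin(u) - 1/sin(u)^2 + 6/sin(u)^3 + 4/sin(u)^4)/sin(u)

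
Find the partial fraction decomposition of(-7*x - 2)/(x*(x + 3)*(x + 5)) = 33/(10*(x + 5)) - 19/(6*(x + 3)) - 2/(15*x)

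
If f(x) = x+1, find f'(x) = 1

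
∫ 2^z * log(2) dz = 2^z + C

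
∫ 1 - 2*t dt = -t^2 + t + C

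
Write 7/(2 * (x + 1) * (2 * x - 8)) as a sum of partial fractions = -7/(20*(x + 1)) + 7/(20*(x - 4))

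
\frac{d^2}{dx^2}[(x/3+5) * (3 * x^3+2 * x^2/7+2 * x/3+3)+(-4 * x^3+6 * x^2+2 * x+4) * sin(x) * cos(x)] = 8*x^3*sin(2*x) - 12*x^2*sin(2*x) - 24*x^2*cos(2*x) + 12*x^2 - 16*x*sin(2*x) + 24*x*cos(2*x) + 634*x/7 - 2*sin(2*x) + 4*cos(2*x) + 208/63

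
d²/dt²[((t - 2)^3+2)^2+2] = 30*t^4 - 240*t^3 + 720*t^2 - 936*t + 432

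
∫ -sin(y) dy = cos(y) + C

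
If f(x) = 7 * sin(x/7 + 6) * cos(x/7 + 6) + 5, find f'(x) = cos(2*x/7 + 12)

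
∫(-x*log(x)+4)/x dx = -(x - 4)*(log(x) - 1) + C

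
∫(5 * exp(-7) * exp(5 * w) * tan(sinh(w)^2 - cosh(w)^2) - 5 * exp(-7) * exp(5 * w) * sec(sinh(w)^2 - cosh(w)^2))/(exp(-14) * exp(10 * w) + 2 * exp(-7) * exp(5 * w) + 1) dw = (tan(1) + sec(1))/(exp(5*w - 7) + 1) + C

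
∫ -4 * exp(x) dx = -4*exp(x) + C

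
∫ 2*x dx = x^2 + C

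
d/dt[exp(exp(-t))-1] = -exp(-t + exp(-t))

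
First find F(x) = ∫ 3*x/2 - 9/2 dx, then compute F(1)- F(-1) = -9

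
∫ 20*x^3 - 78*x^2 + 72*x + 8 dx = 5*x^4 - 26*x^3 + 36*x^2 + 8*x + C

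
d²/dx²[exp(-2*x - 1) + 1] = 4*exp(-2*x - 1)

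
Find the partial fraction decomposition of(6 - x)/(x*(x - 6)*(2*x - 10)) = -1/(10*(x - 5)) + 1/(10*x)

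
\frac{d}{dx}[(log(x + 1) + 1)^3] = (3*log(x + 1)^2 + 6*log(x + 1) + 3)/(x + 1)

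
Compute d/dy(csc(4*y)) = -4*cot(4*y)*csc(4*y)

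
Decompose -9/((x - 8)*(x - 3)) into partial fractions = 9/(5*(x - 3)) - 9/(5*(x - 8))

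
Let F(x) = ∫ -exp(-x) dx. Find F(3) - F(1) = -exp(-1) + exp(-3)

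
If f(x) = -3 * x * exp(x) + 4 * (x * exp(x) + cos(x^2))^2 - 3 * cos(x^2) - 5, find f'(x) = 8*x^2*exp(2*x) - 16*x^2*exp(x)*sin(x^2) + 8*x*exp(2*x) + 8*x*exp(x)*cos(x^2) - 3*x*exp(x) + 6*x*sin(x^2) - 8*x*sin(2*x^2) + 8*exp(x)*cos(x^2) - 3*exp(x)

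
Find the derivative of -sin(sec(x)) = -cos(sec(x))*tan(x)*sec(x)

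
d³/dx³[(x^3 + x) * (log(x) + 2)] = (6*x^2*log(x) + 23*x^2 - 1)/x^2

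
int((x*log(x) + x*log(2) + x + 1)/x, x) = (x + 1)*log(2*x) + C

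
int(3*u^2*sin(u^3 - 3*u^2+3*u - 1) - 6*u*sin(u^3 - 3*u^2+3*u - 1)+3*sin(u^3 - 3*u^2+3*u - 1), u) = -cos((u - 1)^3) + C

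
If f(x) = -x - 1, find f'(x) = -1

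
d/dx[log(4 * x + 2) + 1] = 2/(2*x + 1)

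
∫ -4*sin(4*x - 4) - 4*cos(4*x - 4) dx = -sin(4*x - 4) + cos(4*x - 4) + C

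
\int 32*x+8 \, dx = 16*x^2 + 8*x + C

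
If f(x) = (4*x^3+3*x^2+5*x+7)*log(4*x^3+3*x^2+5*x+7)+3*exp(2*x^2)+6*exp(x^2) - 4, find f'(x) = 12*x^2*log(4*x^3 + 3*x^2 + 5*x + 7) + 12*x^2 + 12*x*exp(2*x^2) + 12*x*exp(x^2) + 6*x*log(4*x^3 + 3*x^2 + 5*x + 7) + 6*x + 5*log(4*x^3 + 3*x^2 + 5*x + 7) + 5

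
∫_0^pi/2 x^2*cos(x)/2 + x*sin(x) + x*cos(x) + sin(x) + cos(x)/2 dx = (1 + pi/2)^2/2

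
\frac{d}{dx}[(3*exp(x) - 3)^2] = 18*exp(2*x) - 18*exp(x)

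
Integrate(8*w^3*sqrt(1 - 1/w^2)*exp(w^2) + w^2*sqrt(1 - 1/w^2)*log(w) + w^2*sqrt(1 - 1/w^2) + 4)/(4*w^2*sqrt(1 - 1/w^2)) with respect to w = w*log(w)/4 + exp(w^2) + asec(w) + C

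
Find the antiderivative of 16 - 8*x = -4*x^2 + 16*x + C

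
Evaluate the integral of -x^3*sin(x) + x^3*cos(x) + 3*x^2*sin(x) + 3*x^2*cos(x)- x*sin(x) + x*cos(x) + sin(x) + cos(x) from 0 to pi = -pi^3 - pi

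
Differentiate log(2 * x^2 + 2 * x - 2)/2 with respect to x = (2*x + 1)/(2*x^2 + 2*x - 2)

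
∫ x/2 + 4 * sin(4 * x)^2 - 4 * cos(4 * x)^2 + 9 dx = x^2/4 + 9*x - sin(4*x)*cos(4*x) + C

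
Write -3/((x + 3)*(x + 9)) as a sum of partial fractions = 1/(2*(x + 9)) - 1/(2*(x + 3))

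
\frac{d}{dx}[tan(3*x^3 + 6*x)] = 9*x^2*tan(3*x^3 + 6*x)^2 + 9*x^2 + 6*tan(3*x^3 + 6*x)^2 + 6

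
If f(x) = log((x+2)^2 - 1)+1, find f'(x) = (2*x + 4)/(x^2 + 4*x + 3)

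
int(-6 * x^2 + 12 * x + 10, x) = -2*x^3 + 6*x^2 + 10*x + C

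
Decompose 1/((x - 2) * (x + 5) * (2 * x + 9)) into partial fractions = -4/(13*(2*x + 9)) + 1/(7*(x + 5)) + 1/(91*(x - 2))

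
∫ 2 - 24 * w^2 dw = -8*w^3 + 2*w + C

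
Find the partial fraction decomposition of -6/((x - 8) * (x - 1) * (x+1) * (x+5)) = 1/(52*(x + 5)) - 1/(12*(x + 1)) + 1/(14*(x - 1)) - 2/(273*(x - 8))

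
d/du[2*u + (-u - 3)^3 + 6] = -3*u^2 - 18*u - 25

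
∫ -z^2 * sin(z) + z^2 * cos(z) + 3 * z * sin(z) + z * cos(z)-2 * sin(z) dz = sqrt(2)*(z^2 - z + 1)*sin(z + pi/4) + C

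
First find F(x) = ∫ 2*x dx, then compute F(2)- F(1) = 3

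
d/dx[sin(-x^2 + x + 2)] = (1 - 2*x)*cos(-x^2 + x + 2)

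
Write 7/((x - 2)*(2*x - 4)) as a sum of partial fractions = 7/(2*(x - 2)^2)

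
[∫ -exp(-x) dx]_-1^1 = -E + exp(-1)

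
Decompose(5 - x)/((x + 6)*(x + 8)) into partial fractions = -13/(2*(x + 8)) + 11/(2*(x + 6))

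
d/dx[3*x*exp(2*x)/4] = 3*x*exp(2*x)/2 + 3*exp(2*x)/4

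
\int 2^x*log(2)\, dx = 2^x + C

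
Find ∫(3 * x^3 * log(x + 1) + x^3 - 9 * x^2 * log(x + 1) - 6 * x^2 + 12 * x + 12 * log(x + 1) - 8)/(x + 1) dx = (x - 2)^3*log(x + 1) + C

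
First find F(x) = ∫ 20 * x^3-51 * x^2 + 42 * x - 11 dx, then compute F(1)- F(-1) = -56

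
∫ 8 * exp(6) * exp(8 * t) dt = exp(8*t + 6) + C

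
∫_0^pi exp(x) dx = -1 + exp(pi)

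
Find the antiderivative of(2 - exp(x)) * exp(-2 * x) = (exp(x) - 1)*exp(-2*x) + C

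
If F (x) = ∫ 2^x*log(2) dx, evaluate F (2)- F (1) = 2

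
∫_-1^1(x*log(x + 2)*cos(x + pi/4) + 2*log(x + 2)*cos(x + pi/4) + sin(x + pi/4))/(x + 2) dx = log(3)*sin(pi/4 + 1)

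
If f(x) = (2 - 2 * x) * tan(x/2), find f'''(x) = -3*x*tan(x/2)^4/2 - 2*x*tan(x/2)^2 - x/2 + 3*tan(x/2)^4/2 - 3*tan(x/2)^3 + 2*tan(x/2)^2 - 3*tan(x/2) + 1/2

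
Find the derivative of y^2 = 2*y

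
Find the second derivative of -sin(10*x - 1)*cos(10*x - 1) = 200*sin(20*x - 2)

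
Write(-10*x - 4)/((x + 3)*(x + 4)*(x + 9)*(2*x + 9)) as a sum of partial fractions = 328/(27*(2*x + 9)) - 43/(135*(x + 9)) - 36/(5*(x + 4)) + 13/(9*(x + 3))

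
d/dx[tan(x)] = cos(x)^(-2)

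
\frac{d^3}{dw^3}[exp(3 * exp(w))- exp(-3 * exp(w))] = (27*exp(3*w) - 27*exp(2*w) + 3*exp(w) + 3*exp(w + 6*exp(w)) + 27*exp(2*w + 6*exp(w)) + 27*exp(3*w + 6*exp(w)))*exp(-3*exp(w))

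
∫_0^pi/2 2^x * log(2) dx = -1 + 2^(pi/2)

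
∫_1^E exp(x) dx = -E + exp(E)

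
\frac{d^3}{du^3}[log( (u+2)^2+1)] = (4*u^3 + 24*u^2 + 36*u + 8)/(u^6 + 12*u^5 + 63*u^4 + 184*u^3 + 315*u^2 + 300*u + 125)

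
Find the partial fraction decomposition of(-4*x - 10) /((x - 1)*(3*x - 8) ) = -62/(5*(3*x - 8)) + 14/(5*(x - 1))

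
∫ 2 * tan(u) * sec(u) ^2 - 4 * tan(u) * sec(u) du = (sec(u) - 2)^2 + C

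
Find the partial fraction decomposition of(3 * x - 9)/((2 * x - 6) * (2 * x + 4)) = 3/(4*(x + 2))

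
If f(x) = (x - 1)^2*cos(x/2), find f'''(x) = x^2*sin(x/2)/8 - x*sin(x/2)/4 - 3*x*cos(x/2)/2 - 23*sin(x/2)/8 + 3*cos(x/2)/2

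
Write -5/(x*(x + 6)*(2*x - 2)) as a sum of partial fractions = -5/(84*(x + 6)) - 5/(14*(x - 1)) + 5/(12*x)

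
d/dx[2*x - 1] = 2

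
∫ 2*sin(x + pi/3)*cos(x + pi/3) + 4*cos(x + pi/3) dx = (sin(x + pi/3) + 2)^2 + C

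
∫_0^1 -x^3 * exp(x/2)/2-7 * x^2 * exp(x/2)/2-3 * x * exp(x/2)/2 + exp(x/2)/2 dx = 1 - 2*exp(1/2)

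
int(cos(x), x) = sin(x) + C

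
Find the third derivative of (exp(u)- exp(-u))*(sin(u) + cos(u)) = -4*(exp(2*u)*sin(u) + cos(u))*exp(-u)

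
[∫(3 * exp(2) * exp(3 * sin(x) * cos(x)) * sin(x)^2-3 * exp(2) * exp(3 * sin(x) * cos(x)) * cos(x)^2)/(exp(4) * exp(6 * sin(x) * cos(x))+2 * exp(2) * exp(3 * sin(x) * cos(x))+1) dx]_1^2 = -1/(1 + exp(2)*exp(3*sin(2)/2)) + 1/(1 + exp(2)*exp(3*sin(4)/2))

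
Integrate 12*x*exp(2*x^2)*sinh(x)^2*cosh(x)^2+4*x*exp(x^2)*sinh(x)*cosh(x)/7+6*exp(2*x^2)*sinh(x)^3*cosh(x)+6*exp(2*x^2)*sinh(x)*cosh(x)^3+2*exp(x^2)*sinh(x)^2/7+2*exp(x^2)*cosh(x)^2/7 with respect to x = (21*exp(x^2)*sinh(2*x) + 4)*exp(x^2)*sinh(x)*cosh(x)/14 + C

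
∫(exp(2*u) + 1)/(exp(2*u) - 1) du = log(sinh(u)) + C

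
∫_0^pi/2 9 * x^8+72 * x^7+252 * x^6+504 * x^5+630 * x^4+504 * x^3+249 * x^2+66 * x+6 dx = -(1 + pi/2)^3 + (1 + pi/2)^9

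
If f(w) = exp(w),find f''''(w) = exp(w)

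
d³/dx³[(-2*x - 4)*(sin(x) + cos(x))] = -2*x*sin(x) + 2*x*cos(x) + 2*sin(x) + 10*cos(x)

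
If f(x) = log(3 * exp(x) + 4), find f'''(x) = (-36*exp(2*x) + 48*exp(x))/(27*exp(3*x) + 108*exp(2*x) + 144*exp(x) + 64)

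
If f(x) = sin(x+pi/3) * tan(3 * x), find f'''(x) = 162*sin(x + pi/3)*tan(3*x)^4 + 207*sin(x + pi/3)*tan(3*x)^2 + 45*sin(x + pi/3) + 54*cos(x + pi/3)*tan(3*x)^3 + 53*cos(x + pi/3)*tan(3*x)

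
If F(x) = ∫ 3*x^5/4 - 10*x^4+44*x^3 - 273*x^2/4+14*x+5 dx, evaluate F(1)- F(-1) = -79/2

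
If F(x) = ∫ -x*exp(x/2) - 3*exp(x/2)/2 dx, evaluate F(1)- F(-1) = -3*exp(-1/2) - exp(1/2)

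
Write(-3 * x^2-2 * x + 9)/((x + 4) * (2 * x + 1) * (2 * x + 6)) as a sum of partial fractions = 37/(70*(2*x + 1)) - 31/(14*(x + 4)) + 6/(5*(x + 3))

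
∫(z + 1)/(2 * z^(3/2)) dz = (z - 1)/sqrt(z) + C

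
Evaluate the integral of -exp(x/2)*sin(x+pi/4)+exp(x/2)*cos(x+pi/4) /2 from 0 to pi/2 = -sqrt(2)*exp(pi/4)/2 - sqrt(2)/2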